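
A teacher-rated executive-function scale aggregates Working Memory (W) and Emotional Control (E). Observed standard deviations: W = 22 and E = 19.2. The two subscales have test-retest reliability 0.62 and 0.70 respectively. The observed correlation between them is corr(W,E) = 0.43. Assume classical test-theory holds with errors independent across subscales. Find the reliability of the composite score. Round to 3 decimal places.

0.758

Var(W+E) = 22² + 19.2² + 2·[22·19.2·0.43] = 852.64 + 363.264 = 1215.9.
With uncorrelated errors the cross-covariances are all true-score covariance, so they carry over unchanged; only the diagonal terms shrink to ρᵢσᵢ².
True-score variance = [22²·0.62 + 19.2²·0.70] + 363.264 = 558.128 + 363.264 = 921.392.
Reliability = 921.392 / 1215.9 = 0.758.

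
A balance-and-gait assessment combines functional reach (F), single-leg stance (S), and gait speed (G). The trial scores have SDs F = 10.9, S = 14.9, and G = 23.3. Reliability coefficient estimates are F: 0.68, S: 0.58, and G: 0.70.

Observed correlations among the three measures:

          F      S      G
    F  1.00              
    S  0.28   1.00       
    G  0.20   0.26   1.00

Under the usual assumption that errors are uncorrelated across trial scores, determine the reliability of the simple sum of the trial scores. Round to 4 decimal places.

0.7660

Var(F+S+G) = 10.9² + 14.9² + 23.3² + 2·[10.9·14.9·0.28 + 10.9·23.3·0.20 + 14.9·23.3·0.26] = 883.71 + 373.066 = 1256.78.
Because errors are independent across components, Cov(Tᵢ,Tⱼ) = Cov(Xᵢ,Xⱼ); the off-diagonal part of the true-score variance is the same as above.
True-score variance = [10.9²·0.68 + 14.9²·0.58 + 23.3²·0.70] + 373.066 = 589.58 + 373.066 = 962.646.
Reliability = 962.646 / 1256.78 = 0.7660.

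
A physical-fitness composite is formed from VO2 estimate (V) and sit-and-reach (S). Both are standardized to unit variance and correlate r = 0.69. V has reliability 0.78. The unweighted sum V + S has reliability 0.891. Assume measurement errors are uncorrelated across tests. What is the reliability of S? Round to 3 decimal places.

0.852

Var(V+S) = 2 + 2·0.69 = 3.380.
True-score variance = ρ_V + ρ_S + 2·0.69, so 0.891 = (0.78 + ρ_S + 1.38) / 3.380.
ρ_S = 0.891·3.380 − 0.78 − 1.38 = 0.852.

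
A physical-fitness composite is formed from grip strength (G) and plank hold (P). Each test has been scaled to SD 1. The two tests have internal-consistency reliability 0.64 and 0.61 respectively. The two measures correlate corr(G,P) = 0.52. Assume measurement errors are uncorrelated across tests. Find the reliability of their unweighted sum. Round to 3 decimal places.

Var(G+P) = 2 + 2·[0.52] = 2 + 1.04 = 3.04.
Because errors are independent across components, Cov(Tᵢ,Tⱼ) = Cov(Xᵢ,Xⱼ); the off-diagonal part of the true-score variance is the same as above.
True-score variance = [0.64 + 0.61] + 1.04 = 1.25 + 1.04 = 2.29.
Reliability = 2.29 / 3.04 = 0.753.

0.753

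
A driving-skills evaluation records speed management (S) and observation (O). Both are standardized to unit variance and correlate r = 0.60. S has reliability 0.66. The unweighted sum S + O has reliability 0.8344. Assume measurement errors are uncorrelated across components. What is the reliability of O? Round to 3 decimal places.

0.810

Var(S+O) = 2 + 2·0.60 = 3.200.
True-score variance = ρ_S + ρ_O + 2·0.60, so 0.8344 = (0.66 + ρ_O + 1.20) / 3.200.
ρ_O = 0.8344·3.200 − 0.66 − 1.20 = 0.810.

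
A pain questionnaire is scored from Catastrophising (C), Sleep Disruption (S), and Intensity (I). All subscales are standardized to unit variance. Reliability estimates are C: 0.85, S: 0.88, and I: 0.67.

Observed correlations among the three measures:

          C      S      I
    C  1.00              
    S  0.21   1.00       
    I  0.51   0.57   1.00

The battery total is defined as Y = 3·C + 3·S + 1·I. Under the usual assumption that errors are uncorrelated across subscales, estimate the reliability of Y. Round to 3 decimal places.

Var(Y) = 3² + 3² + 1 + 2·[9·0.21 + 3·0.51 + 3·0.57] = 19 + 10.26 = 29.26.
Under uncorrelated errors the observed covariances equal the true-score covariances, so only the own-variance terms attenuate.
True-score variance = [3²·0.85 + 3²·0.88 + 0.67] + 10.26 = 16.24 + 10.26 = 26.5.
Reliability = 26.5 / 29.26 = 0.906.

0.906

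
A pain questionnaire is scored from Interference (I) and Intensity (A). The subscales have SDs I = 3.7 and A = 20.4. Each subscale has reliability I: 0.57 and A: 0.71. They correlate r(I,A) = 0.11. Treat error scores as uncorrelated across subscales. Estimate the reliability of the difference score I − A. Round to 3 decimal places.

Var(I−A) = 3.7² + 20.4² − 2·3.7·20.4·0.11 = 429.85 − 16.6056 = 413.244.
With uncorrelated errors the cross-covariances are all true-score covariance, so they carry over unchanged; only the diagonal terms shrink to ρᵢσᵢ².
True-score variance = [3.7²·0.57 + 20.4²·0.71] − 16.6056 = 303.277 − 16.6056 = 286.671.
Reliability = 286.671 / 413.244 = 0.694.

0.694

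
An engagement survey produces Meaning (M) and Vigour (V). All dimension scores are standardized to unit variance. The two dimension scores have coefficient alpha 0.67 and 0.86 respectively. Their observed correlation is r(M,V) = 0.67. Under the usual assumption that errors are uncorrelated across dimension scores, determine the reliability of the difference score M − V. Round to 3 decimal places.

0.288

Var(M−V) = 1 + 1 − 2·0.67 = 2 − 1.34 = 0.66.
With uncorrelated errors the cross-covariances are all true-score covariance, so they carry over unchanged; only the diagonal terms shrink to ρᵢσᵢ².
True-score variance = [0.67 + 0.86] − 1.34 = 1.53 − 1.34 = 0.19.
Reliability = 0.19 / 0.66 = 0.288.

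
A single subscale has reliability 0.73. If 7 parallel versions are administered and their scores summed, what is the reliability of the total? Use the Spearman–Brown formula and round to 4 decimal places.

0.9498

ρ_k = kρ / (1 + (k−1)ρ) = 7·0.73 / (1 + 6·0.73) = 5.110 / 5.380 = 0.9498.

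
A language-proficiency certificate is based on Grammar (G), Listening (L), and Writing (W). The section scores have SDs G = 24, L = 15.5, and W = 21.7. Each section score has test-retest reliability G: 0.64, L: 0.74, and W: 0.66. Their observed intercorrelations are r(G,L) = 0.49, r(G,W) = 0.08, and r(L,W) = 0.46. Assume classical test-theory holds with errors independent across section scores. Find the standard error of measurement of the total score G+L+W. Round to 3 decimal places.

20.735

Var(total) = 1287.14 + 757.33 = 2044.47.
True-score variance = 857.212 + 757.33 = 1614.54, so reliability = 0.7897.
Error variance = 2044.47 − 1614.54 = 429.928; SEM = √429.928 = 20.735.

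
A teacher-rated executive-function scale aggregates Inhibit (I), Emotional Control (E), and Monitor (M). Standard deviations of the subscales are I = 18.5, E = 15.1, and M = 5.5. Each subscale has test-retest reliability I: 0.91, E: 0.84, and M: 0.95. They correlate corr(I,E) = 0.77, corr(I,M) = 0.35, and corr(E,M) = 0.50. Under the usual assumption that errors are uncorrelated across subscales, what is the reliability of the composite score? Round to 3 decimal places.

Var(I+E+M) = 18.5² + 15.1² + 5.5² + 2·[18.5·15.1·0.77 + 18.5·5.5·0.35 + 15.1·5.5·0.50] = 600.51 + 584.474 = 1184.98.
With uncorrelated errors the cross-covariances are all true-score covariance, so they carry over unchanged; only the diagonal terms shrink to ρᵢσᵢ².
True-score variance = [18.5²·0.91 + 15.1²·0.84 + 5.5²·0.95] + 584.474 = 531.713 + 584.474 = 1116.19.
Reliability = 1116.19 / 1184.98 = 0.942.

0.942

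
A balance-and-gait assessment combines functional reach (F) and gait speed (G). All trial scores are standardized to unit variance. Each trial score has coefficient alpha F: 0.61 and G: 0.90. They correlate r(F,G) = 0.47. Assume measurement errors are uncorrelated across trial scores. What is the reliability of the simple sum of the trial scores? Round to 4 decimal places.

Var(F+G) = 2 + 2·[0.47] = 2 + 0.94 = 2.94.
With uncorrelated errors the cross-covariances are all true-score covariance, so they carry over unchanged; only the diagonal terms shrink to ρᵢσᵢ².
True-score variance = [0.61 + 0.90] + 0.94 = 1.51 + 0.94 = 2.45.
Reliability = 2.45 / 2.94 = 0.8333.

0.8333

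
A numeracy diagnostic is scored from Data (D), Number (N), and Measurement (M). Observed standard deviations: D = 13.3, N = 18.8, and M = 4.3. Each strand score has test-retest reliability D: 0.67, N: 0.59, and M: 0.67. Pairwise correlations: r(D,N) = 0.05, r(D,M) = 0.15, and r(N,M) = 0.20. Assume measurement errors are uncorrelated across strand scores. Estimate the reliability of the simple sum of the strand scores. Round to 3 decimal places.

0.664

Var(D+N+M) = 13.3² + 18.8² + 4.3² + 2·[13.3·18.8·0.05 + 13.3·4.3·0.15 + 18.8·4.3·0.20] = 548.82 + 74.497 = 623.317.
Because errors are independent across components, Cov(Tᵢ,Tⱼ) = Cov(Xᵢ,Xⱼ); the off-diagonal part of the true-score variance is the same as above.
True-score variance = [13.3²·0.67 + 18.8²·0.59 + 4.3²·0.67] + 74.497 = 339.434 + 74.497 = 413.931.
Reliability = 413.931 / 623.317 = 0.664.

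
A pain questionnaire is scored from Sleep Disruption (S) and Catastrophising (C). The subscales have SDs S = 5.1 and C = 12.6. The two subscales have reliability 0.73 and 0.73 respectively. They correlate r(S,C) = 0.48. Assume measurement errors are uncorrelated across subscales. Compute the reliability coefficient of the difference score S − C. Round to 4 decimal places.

Var(S−C) = 5.1² + 12.6² − 2·5.1·12.6·0.48 = 184.77 − 61.6896 = 123.08.
Under uncorrelated errors the observed covariances equal the true-score covariances, so only the own-variance terms attenuate.
True-score variance = [5.1²·0.73 + 12.6²·0.73] − 61.6896 = 134.882 − 61.6896 = 73.1925.
Reliability = 73.1925 / 123.08 = 0.5947.

0.5947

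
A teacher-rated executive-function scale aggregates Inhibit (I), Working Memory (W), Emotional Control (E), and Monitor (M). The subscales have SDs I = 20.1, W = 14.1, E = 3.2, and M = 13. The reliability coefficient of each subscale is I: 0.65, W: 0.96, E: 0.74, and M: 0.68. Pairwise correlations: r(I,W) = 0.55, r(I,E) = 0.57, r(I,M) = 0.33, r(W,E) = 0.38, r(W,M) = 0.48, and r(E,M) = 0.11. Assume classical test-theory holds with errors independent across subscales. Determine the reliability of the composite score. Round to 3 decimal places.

Var(I+W+E+M) = 20.1² + 14.1² + 3.2² + 13² + 2·[20.1·14.1·0.55 + 20.1·3.2·0.57 + 20.1·13·0.33 + 14.1·3.2·0.38 + 14.1·13·0.48 + 3.2·13·0.11] = 782.06 + 776.945 = 1559.01.
Under uncorrelated errors the observed covariances equal the true-score covariances, so only the own-variance terms attenuate.
True-score variance = [20.1²·0.65 + 14.1²·0.96 + 3.2²·0.74 + 13²·0.68] + 776.945 = 575.962 + 776.945 = 1352.91.
Reliability = 1352.91 / 1559.01 = 0.868.

0.868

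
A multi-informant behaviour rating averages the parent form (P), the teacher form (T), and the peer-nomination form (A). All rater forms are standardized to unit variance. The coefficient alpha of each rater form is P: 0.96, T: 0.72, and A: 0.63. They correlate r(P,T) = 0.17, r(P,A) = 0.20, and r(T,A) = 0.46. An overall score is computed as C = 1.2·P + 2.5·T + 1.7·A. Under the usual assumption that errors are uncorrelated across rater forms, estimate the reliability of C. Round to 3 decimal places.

0.824

Var(C) = 1.2² + 2.5² + 1.7² + 2·[3·0.17 + 2.04·0.20 + 4.25·0.46] = 10.58 + 5.746 = 16.326.
Because errors are independent across components, Cov(Tᵢ,Tⱼ) = Cov(Xᵢ,Xⱼ); the off-diagonal part of the true-score variance is the same as above.
True-score variance = [1.2²·0.96 + 2.5²·0.72 + 1.7²·0.63] + 5.746 = 7.7031 + 5.746 = 13.4491.
Reliability = 13.4491 / 16.326 = 0.824.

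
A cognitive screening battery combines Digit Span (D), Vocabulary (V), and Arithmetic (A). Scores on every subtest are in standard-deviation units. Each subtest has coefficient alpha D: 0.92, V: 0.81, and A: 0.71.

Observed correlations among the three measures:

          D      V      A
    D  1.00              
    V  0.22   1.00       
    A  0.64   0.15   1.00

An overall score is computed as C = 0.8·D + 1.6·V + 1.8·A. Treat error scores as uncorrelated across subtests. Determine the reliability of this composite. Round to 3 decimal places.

Var(C) = 0.8² + 1.6² + 1.8² + 2·[1.28·0.22 + 1.44·0.64 + 2.88·0.15] = 6.44 + 3.2704 = 9.7104.
Because errors are independent across components, Cov(Tᵢ,Tⱼ) = Cov(Xᵢ,Xⱼ); the off-diagonal part of the true-score variance is the same as above.
True-score variance = [0.8²·0.92 + 1.6²·0.81 + 1.8²·0.71] + 3.2704 = 4.9628 + 3.2704 = 8.2332.
Reliability = 8.2332 / 9.7104 = 0.848.

0.848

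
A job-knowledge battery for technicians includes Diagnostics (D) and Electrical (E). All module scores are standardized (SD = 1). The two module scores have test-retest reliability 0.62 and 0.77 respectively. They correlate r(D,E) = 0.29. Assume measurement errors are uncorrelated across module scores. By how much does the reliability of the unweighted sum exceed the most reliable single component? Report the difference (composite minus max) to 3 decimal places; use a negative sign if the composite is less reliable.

Var(sum) = 2 + 0.58 = 2.58; true-score variance = 1.39 + 0.58 = 1.97; composite reliability = 0.7636.
Max component reliability = 0.7700.
Difference = 0.7636 − 0.7700 = -0.006.

-0.006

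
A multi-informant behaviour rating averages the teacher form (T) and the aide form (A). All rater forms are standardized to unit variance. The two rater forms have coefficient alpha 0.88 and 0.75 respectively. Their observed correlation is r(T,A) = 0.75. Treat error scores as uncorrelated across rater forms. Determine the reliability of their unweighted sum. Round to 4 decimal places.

Var(T+A) = 2 + 2·[0.75] = 2 + 1.5 = 3.5.
Because errors are independent across components, Cov(Tᵢ,Tⱼ) = Cov(Xᵢ,Xⱼ); the off-diagonal part of the true-score variance is the same as above.
True-score variance = [0.88 + 0.75] + 1.5 = 1.63 + 1.5 = 3.13.
Reliability = 3.13 / 3.5 = 0.8943.

0.8943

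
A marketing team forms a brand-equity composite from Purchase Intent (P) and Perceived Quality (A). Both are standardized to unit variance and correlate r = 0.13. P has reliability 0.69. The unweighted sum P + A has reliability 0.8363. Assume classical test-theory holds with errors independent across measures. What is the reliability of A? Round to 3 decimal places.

0.940

Var(P+A) = 2 + 2·0.13 = 2.260.
True-score variance = ρ_P + ρ_A + 2·0.13, so 0.8363 = (0.69 + ρ_A + 0.26) / 2.260.
ρ_A = 0.8363·2.260 − 0.69 − 0.26 = 0.940.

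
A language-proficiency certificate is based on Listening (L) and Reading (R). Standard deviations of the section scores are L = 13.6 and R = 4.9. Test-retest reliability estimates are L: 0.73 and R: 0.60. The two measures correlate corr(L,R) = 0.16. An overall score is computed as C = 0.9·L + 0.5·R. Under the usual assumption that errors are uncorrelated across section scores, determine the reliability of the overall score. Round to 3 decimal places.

0.741

Var(C) = 0.9²·13.6² + 0.5²·4.9² + 2·[0.45·13.6·4.9·0.16] = 155.82 + 9.59616 = 165.416.
Because errors are independent across components, Cov(Tᵢ,Tⱼ) = Cov(Xᵢ,Xⱼ); the off-diagonal part of the true-score variance is the same as above.
True-score variance = [0.9²·13.6²·0.73 + 0.5²·4.9²·0.60] + 9.59616 = 112.968 + 9.59616 = 122.565.
Reliability = 122.565 / 165.416 = 0.741.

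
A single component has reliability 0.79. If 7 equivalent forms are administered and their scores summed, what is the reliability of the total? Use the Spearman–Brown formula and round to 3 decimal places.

ρ_k = kρ / (1 + (k−1)ρ) = 7·0.79 / (1 + 6·0.79) = 5.530 / 5.740 = 0.963.

0.963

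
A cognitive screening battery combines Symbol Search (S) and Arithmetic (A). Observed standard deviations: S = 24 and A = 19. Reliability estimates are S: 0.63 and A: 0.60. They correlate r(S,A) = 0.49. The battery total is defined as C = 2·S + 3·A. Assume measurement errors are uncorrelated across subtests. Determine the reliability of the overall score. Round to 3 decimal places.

0.739

Var(C) = 2²·24² + 3²·19² + 2·[6·24·19·0.49] = 5553 + 2681.28 = 8234.28.
With uncorrelated errors the cross-covariances are all true-score covariance, so they carry over unchanged; only the diagonal terms shrink to ρᵢσᵢ².
True-score variance = [2²·24²·0.63 + 3²·19²·0.60] + 2681.28 = 3400.92 + 2681.28 = 6082.2.
Reliability = 6082.2 / 8234.28 = 0.739.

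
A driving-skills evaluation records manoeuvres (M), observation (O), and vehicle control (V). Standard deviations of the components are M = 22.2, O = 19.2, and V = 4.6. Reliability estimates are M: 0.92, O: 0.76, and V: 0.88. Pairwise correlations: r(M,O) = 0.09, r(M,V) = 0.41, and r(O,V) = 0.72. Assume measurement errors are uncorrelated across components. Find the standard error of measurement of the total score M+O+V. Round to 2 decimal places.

Var(total) = 882.64 + 287.642 = 1170.28.
True-score variance = 752.2 + 287.642 = 1039.84, so reliability = 0.8885.
Error variance = 1170.28 − 1039.84 = 130.44; SEM = √130.44 = 11.42.

11.42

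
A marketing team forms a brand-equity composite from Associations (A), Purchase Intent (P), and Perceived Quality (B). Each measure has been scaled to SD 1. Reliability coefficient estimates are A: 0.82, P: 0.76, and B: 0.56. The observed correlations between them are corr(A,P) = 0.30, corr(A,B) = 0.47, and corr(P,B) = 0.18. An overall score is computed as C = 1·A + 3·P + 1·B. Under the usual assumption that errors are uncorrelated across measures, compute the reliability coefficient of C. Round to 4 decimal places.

Var(C) = 1 + 3² + 1 + 2·[3·0.30 + 0.47 + 3·0.18] = 11 + 3.82 = 14.82.
Because errors are independent across components, Cov(Tᵢ,Tⱼ) = Cov(Xᵢ,Xⱼ); the off-diagonal part of the true-score variance is the same as above.
True-score variance = [0.82 + 3²·0.76 + 0.56] + 3.82 = 8.22 + 3.82 = 12.04.
Reliability = 12.04 / 14.82 = 0.8124.

0.8124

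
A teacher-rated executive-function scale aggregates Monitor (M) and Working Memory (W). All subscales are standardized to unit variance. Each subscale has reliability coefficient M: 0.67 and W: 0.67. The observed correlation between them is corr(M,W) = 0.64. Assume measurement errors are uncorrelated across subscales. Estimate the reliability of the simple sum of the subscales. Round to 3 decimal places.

Var(M+W) = 2 + 2·[0.64] = 2 + 1.28 = 3.28.
Under uncorrelated errors the observed covariances equal the true-score covariances, so only the own-variance terms attenuate.
True-score variance = [0.67 + 0.67] + 1.28 = 1.34 + 1.28 = 2.62.
Reliability = 2.62 / 3.28 = 0.799.

0.799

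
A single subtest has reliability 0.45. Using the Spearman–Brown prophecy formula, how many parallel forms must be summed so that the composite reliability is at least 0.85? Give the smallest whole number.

7

k ≥ ρ*(1−ρ₁)/(ρ₁(1−ρ*)) = 0.85·0.55 / (0.45·0.15) = 6.926.
Smallest integer k = 7.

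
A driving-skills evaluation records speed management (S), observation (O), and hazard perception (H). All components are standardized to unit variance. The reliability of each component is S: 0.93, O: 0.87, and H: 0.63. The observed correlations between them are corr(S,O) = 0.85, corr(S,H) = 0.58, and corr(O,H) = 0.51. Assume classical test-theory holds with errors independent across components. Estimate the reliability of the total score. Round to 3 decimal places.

Var(S+O+H) = 3 + 2·[0.85 + 0.58 + 0.51] = 3 + 3.88 = 6.88.
Because errors are independent across components, Cov(Tᵢ,Tⱼ) = Cov(Xᵢ,Xⱼ); the off-diagonal part of the true-score variance is the same as above.
True-score variance = [0.93 + 0.87 + 0.63] + 3.88 = 2.43 + 3.88 = 6.31.
Reliability = 6.31 / 6.88 = 0.917.

0.917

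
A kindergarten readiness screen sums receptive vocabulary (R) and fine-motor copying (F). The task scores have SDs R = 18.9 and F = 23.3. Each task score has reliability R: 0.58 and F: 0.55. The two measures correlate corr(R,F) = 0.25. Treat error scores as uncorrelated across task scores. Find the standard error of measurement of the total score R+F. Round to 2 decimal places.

Var(total) = 900.1 + 220.185 = 1120.28.
True-score variance = 505.771 + 220.185 = 725.956, so reliability = 0.6480.
Error variance = 1120.28 − 725.956 = 394.329; SEM = √394.329 = 19.86.

19.86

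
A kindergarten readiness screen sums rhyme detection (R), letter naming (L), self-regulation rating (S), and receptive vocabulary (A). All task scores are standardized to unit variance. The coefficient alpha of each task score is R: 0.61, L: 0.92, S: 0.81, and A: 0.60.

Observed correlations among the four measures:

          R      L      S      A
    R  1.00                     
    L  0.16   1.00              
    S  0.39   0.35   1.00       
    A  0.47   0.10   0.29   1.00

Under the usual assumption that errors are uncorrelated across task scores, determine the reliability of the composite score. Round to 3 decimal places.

Var(R+L+S+A) = 4 + 2·[0.16 + 0.39 + 0.47 + 0.35 + 0.10 + 0.29] = 4 + 3.52 = 7.52.
With uncorrelated errors the cross-covariances are all true-score covariance, so they carry over unchanged; only the diagonal terms shrink to ρᵢσᵢ².
True-score variance = [0.61 + 0.92 + 0.81 + 0.60] + 3.52 = 2.94 + 3.52 = 6.46.
Reliability = 6.46 / 7.52 = 0.859.

0.859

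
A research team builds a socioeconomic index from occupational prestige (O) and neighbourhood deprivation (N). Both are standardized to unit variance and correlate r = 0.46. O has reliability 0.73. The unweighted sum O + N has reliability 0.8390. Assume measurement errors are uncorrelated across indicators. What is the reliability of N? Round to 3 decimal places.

0.800

Var(O+N) = 2 + 2·0.46 = 2.920.
True-score variance = ρ_O + ρ_N + 2·0.46, so 0.8390 = (0.73 + ρ_N + 0.92) / 2.920.
ρ_N = 0.8390·2.920 − 0.73 − 0.92 = 0.800.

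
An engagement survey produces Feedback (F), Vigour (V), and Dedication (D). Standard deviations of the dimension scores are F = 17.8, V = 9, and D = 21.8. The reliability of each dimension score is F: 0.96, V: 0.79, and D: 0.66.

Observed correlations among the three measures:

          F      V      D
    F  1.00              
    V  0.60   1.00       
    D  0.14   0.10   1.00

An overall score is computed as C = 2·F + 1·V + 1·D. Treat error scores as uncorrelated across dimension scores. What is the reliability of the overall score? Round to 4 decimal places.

0.9070

Var(C) = 2²·17.8² + 9² + 21.8² + 2·[2·17.8·9·0.60 + 2·17.8·21.8·0.14 + 9·21.8·0.10] = 1823.6 + 641.022 = 2464.62.
Because errors are independent across components, Cov(Tᵢ,Tⱼ) = Cov(Xᵢ,Xⱼ); the off-diagonal part of the true-score variance is the same as above.
True-score variance = [2²·17.8²·0.96 + 9²·0.79 + 21.8²·0.66] + 641.022 = 1594.31 + 641.022 = 2235.34.
Reliability = 2235.34 / 2464.62 = 0.9070.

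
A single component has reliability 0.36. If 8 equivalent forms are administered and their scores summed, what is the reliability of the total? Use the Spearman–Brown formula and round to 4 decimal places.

0.8182

ρ_k = kρ / (1 + (k−1)ρ) = 8·0.36 / (1 + 7·0.36) = 2.880 / 3.520 = 0.8182.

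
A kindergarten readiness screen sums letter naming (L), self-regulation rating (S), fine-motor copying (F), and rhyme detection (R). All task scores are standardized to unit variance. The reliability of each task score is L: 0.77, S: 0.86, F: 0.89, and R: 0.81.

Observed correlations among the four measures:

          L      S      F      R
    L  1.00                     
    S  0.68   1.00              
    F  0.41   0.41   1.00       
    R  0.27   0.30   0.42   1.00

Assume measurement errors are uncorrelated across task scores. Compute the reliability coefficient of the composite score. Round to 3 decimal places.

0.925

Var(L+S+F+R) = 4 + 2·[0.68 + 0.41 + 0.27 + 0.41 + 0.30 + 0.42] = 4 + 4.98 = 8.98.
With uncorrelated errors the cross-covariances are all true-score covariance, so they carry over unchanged; only the diagonal terms shrink to ρᵢσᵢ².
True-score variance = [0.77 + 0.86 + 0.89 + 0.81] + 4.98 = 3.33 + 4.98 = 8.31.
Reliability = 8.31 / 8.98 = 0.925.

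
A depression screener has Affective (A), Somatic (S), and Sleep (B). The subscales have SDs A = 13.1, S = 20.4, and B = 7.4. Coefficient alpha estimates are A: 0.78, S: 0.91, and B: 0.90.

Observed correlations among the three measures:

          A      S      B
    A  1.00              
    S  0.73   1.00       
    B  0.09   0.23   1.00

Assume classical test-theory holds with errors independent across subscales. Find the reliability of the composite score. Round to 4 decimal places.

0.9279

Var(A+S+B) = 13.1² + 20.4² + 7.4² + 2·[13.1·20.4·0.73 + 13.1·7.4·0.09 + 20.4·7.4·0.23] = 642.53 + 477.061 = 1119.59.
Under uncorrelated errors the observed covariances equal the true-score covariances, so only the own-variance terms attenuate.
True-score variance = [13.1²·0.78 + 20.4²·0.91 + 7.4²·0.90] + 477.061 = 561.845 + 477.061 = 1038.91.
Reliability = 1038.91 / 1119.59 = 0.9279.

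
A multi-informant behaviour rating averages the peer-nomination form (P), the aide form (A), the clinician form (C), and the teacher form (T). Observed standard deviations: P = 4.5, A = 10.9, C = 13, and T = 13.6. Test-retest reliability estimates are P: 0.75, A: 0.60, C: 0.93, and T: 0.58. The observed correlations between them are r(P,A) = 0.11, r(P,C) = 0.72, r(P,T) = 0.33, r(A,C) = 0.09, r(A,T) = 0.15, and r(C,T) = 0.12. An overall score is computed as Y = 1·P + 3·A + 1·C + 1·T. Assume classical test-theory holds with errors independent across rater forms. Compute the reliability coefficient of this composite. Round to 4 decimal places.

0.7181

Var(Y) = 4.5² + 3²·10.9² + 13² + 13.6² + 2·[3·4.5·10.9·0.11 + 4.5·13·0.72 + 4.5·13.6·0.33 + 3·10.9·13·0.09 + 3·10.9·13.6·0.15 + 13·13.6·0.12] = 1443.5 + 409.371 = 1852.87.
Because errors are independent across components, Cov(Tᵢ,Tⱼ) = Cov(Xᵢ,Xⱼ); the off-diagonal part of the true-score variance is the same as above.
True-score variance = [4.5²·0.75 + 3²·10.9²·0.60 + 13²·0.93 + 13.6²·0.58] + 409.371 = 921.208 + 409.371 = 1330.58.
Reliability = 1330.58 / 1852.87 = 0.7181.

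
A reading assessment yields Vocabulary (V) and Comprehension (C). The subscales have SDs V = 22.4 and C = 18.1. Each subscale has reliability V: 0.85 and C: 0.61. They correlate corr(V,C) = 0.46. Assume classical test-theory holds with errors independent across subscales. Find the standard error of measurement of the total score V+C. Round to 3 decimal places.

14.249

Var(total) = 829.37 + 373.005 = 1202.37.
True-score variance = 626.338 + 373.005 = 999.343, so reliability = 0.8311.
Error variance = 1202.37 − 999.343 = 203.032; SEM = √203.032 = 14.249.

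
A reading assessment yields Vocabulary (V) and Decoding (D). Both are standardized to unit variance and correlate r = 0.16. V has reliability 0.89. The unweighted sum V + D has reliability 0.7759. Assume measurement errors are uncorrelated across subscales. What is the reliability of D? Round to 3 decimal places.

Var(V+D) = 2 + 2·0.16 = 2.320.
True-score variance = ρ_V + ρ_D + 2·0.16, so 0.7759 = (0.89 + ρ_D + 0.32) / 2.320.
ρ_D = 0.7759·2.320 − 0.89 − 0.32 = 0.590.

0.590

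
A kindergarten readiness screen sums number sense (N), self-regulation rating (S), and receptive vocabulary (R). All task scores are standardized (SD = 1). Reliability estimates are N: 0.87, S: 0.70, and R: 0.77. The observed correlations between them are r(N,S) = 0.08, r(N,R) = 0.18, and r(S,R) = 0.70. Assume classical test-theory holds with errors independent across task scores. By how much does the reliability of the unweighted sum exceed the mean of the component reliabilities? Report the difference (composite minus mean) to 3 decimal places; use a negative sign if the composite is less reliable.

Var(sum) = 3 + 1.92 = 4.92; true-score variance = 2.34 + 1.92 = 4.26; composite reliability = 0.8659.
Mean component reliability = 0.7800.
Difference = 0.8659 − 0.7800 = 0.086.

0.086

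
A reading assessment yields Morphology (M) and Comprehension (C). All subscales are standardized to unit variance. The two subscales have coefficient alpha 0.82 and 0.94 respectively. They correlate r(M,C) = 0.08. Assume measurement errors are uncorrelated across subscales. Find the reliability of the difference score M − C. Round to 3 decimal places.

0.870

Var(M−C) = 1 + 1 − 2·0.08 = 2 − 0.16 = 1.84.
With uncorrelated errors the cross-covariances are all true-score covariance, so they carry over unchanged; only the diagonal terms shrink to ρᵢσᵢ².
True-score variance = [0.82 + 0.94] − 0.16 = 1.76 − 0.16 = 1.6.
Reliability = 1.6 / 1.84 = 0.870.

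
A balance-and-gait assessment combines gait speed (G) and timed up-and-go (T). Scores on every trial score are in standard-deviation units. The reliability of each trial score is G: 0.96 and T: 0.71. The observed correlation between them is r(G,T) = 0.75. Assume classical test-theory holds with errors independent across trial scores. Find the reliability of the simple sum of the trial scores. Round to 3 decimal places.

0.906

Var(G+T) = 2 + 2·[0.75] = 2 + 1.5 = 3.5.
Under uncorrelated errors the observed covariances equal the true-score covariances, so only the own-variance terms attenuate.
True-score variance = [0.96 + 0.71] + 1.5 = 1.67 + 1.5 = 3.17.
Reliability = 3.17 / 3.5 = 0.906.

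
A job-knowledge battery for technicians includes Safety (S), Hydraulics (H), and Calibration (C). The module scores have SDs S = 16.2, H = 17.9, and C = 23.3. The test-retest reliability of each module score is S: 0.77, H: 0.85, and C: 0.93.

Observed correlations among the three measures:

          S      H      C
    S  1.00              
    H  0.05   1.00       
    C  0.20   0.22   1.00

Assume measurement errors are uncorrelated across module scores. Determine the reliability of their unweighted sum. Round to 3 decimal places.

0.902

Var(S+H+C) = 16.2² + 17.9² + 23.3² + 2·[16.2·17.9·0.05 + 16.2·23.3·0.20 + 17.9·23.3·0.22] = 1125.74 + 363.493 = 1489.23.
Under uncorrelated errors the observed covariances equal the true-score covariances, so only the own-variance terms attenuate.
True-score variance = [16.2²·0.77 + 17.9²·0.85 + 23.3²·0.93] + 363.493 = 979.315 + 363.493 = 1342.81.
Reliability = 1342.81 / 1489.23 = 0.902.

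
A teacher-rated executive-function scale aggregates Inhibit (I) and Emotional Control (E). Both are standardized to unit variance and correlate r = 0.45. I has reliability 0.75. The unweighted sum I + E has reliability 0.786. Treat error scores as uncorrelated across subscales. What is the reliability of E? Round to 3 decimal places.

0.629

Var(I+E) = 2 + 2·0.45 = 2.900.
True-score variance = ρ_I + ρ_E + 2·0.45, so 0.786 = (0.75 + ρ_E + 0.90) / 2.900.
ρ_E = 0.786·2.900 − 0.75 − 0.90 = 0.629.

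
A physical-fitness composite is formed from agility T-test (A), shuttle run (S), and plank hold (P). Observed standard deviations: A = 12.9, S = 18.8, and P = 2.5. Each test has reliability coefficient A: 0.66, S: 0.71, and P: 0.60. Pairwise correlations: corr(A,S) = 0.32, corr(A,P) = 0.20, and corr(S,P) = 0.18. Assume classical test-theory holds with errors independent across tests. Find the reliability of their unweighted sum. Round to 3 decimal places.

Var(A+S+P) = 12.9² + 18.8² + 2.5² + 2·[12.9·18.8·0.32 + 12.9·2.5·0.20 + 18.8·2.5·0.18] = 526.1 + 185.033 = 711.133.
Because errors are independent across components, Cov(Tᵢ,Tⱼ) = Cov(Xᵢ,Xⱼ); the off-diagonal part of the true-score variance is the same as above.
True-score variance = [12.9²·0.66 + 18.8²·0.71 + 2.5²·0.60] + 185.033 = 364.523 + 185.033 = 549.556.
Reliability = 549.556 / 711.133 = 0.773.

0.773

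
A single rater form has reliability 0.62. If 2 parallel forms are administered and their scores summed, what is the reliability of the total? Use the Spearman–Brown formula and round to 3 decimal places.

0.765

ρ_k = kρ / (1 + (k−1)ρ) = 2·0.62 / (1 + 1·0.62) = 1.240 / 1.620 = 0.765.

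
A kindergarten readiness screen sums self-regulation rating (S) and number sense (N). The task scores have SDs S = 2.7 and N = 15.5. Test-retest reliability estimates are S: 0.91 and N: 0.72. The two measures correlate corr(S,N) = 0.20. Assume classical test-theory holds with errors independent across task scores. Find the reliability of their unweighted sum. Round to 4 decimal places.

Var(S+N) = 2.7² + 15.5² + 2·[2.7·15.5·0.20] = 247.54 + 16.74 = 264.28.
Because errors are independent across components, Cov(Tᵢ,Tⱼ) = Cov(Xᵢ,Xⱼ); the off-diagonal part of the true-score variance is the same as above.
True-score variance = [2.7²·0.91 + 15.5²·0.72] + 16.74 = 179.614 + 16.74 = 196.354.
Reliability = 196.354 / 264.28 = 0.7430.

0.7430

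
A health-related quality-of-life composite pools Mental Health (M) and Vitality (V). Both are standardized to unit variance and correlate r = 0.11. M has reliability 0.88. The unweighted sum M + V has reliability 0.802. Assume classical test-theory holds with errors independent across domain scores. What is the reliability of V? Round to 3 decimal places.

Var(M+V) = 2 + 2·0.11 = 2.220.
True-score variance = ρ_M + ρ_V + 2·0.11, so 0.802 = (0.88 + ρ_V + 0.22) / 2.220.
ρ_V = 0.802·2.220 − 0.88 − 0.22 = 0.680.

0.680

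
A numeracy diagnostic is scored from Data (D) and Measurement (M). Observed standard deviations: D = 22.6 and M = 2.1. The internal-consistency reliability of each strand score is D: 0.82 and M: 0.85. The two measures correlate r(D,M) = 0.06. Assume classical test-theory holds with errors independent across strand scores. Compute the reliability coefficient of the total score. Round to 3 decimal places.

0.822

Var(D+M) = 22.6² + 2.1² + 2·[22.6·2.1·0.06] = 515.17 + 5.6952 = 520.865.
Because errors are independent across components, Cov(Tᵢ,Tⱼ) = Cov(Xᵢ,Xⱼ); the off-diagonal part of the true-score variance is the same as above.
True-score variance = [22.6²·0.82 + 2.1²·0.85] + 5.6952 = 422.572 + 5.6952 = 428.267.
Reliability = 428.267 / 520.865 = 0.822.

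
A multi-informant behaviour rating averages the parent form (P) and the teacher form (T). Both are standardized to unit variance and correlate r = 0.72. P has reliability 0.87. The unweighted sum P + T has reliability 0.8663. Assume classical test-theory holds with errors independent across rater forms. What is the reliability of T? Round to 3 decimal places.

0.670

Var(P+T) = 2 + 2·0.72 = 3.440.
True-score variance = ρ_P + ρ_T + 2·0.72, so 0.8663 = (0.87 + ρ_T + 1.44) / 3.440.
ρ_T = 0.8663·3.440 − 0.87 − 1.44 = 0.670.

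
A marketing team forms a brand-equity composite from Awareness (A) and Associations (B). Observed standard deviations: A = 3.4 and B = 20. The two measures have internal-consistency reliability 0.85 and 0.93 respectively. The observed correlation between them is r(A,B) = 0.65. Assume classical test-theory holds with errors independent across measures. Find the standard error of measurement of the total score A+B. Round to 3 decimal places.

Var(total) = 411.56 + 88.4 = 499.96.
True-score variance = 381.826 + 88.4 = 470.226, so reliability = 0.9405.
Error variance = 499.96 − 470.226 = 29.734; SEM = √29.734 = 5.453.

5.453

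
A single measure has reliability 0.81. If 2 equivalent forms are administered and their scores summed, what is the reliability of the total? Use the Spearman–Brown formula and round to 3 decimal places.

0.895

ρ_k = kρ / (1 + (k−1)ρ) = 2·0.81 / (1 + 1·0.81) = 1.620 / 1.810 = 0.895.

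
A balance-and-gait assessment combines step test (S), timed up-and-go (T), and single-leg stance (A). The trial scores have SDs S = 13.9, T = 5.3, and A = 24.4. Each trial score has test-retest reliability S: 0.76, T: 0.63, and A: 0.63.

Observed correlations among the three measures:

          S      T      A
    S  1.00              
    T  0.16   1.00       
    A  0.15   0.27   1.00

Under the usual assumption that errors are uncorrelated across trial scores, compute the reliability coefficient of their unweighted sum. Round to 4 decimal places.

Var(S+T+A) = 13.9² + 5.3² + 24.4² + 2·[13.9·5.3·0.16 + 13.9·24.4·0.15 + 5.3·24.4·0.27] = 816.66 + 195.155 = 1011.82.
Under uncorrelated errors the observed covariances equal the true-score covariances, so only the own-variance terms attenuate.
True-score variance = [13.9²·0.76 + 5.3²·0.63 + 24.4²·0.63] + 195.155 = 539.613 + 195.155 = 734.768.
Reliability = 734.768 / 1011.82 = 0.7262.

0.7262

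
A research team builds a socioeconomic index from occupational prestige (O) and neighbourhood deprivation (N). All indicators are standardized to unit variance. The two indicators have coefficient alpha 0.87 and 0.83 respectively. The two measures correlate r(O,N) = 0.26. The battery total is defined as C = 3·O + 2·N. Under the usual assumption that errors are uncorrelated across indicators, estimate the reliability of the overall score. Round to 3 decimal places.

0.885

Var(C) = 3² + 2² + 2·[6·0.26] = 13 + 3.12 = 16.12.
With uncorrelated errors the cross-covariances are all true-score covariance, so they carry over unchanged; only the diagonal terms shrink to ρᵢσᵢ².
True-score variance = [3²·0.87 + 2²·0.83] + 3.12 = 11.15 + 3.12 = 14.27.
Reliability = 14.27 / 16.12 = 0.885.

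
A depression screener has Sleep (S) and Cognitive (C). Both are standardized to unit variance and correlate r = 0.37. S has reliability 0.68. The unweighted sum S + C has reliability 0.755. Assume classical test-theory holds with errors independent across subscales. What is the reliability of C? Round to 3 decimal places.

0.649

Var(S+C) = 2 + 2·0.37 = 2.740.
True-score variance = ρ_S + ρ_C + 2·0.37, so 0.755 = (0.68 + ρ_C + 0.74) / 2.740.
ρ_C = 0.755·2.740 − 0.68 − 0.74 = 0.649.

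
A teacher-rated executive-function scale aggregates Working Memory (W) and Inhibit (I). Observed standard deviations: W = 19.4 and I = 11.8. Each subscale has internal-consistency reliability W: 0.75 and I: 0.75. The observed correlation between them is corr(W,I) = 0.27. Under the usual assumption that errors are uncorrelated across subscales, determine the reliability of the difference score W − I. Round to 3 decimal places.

0.671

Var(W−I) = 19.4² + 11.8² − 2·19.4·11.8·0.27 = 515.6 − 123.617 = 391.983.
Under uncorrelated errors the observed covariances equal the true-score covariances, so only the own-variance terms attenuate.
True-score variance = [19.4²·0.75 + 11.8²·0.75] − 123.617 = 386.7 − 123.617 = 263.083.
Reliability = 263.083 / 391.983 = 0.671.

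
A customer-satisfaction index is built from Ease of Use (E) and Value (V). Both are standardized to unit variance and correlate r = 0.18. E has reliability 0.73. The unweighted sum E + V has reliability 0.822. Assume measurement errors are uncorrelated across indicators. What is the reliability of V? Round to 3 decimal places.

0.850

Var(E+V) = 2 + 2·0.18 = 2.360.
True-score variance = ρ_E + ρ_V + 2·0.18, so 0.822 = (0.73 + ρ_V + 0.36) / 2.360.
ρ_V = 0.822·2.360 − 0.73 − 0.36 = 0.850.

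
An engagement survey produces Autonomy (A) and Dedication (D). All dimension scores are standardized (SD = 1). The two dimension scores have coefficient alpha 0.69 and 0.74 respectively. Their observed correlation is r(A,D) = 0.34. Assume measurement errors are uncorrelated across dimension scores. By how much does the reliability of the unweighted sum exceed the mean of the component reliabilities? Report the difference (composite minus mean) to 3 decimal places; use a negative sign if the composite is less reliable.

0.072

Var(sum) = 2 + 0.68 = 2.68; true-score variance = 1.43 + 0.68 = 2.11; composite reliability = 0.7873.
Mean component reliability = 0.7150.
Difference = 0.7873 − 0.7150 = 0.072.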